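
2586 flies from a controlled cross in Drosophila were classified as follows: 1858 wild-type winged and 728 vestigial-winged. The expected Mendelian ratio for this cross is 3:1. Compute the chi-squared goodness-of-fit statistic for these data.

Under the 3:1 hypothesis (Σ ratio = 4, N = 2586):
  wild-type winged: 2586 × 3/4 = 1939.5
  vestigial-winged: 2586 × 1/4 = 646.5
χ² = Σ (O − E)² / E
  wild-type winged: (1858 − 1939.5)² / 1939.5 = 3.4247
  vestigial-winged: (728 − 646.5)² / 646.5 = 10.2742
χ² = 3.4247 + 10.2742 = 13.6989 ≈ 13.699

13.699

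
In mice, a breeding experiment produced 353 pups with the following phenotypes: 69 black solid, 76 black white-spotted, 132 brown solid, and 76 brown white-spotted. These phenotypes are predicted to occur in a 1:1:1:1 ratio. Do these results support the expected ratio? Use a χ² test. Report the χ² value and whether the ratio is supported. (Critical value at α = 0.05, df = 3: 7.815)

29.289; not consistent

Under the 1:1:1:1 hypothesis (Σ ratio = 4, N = 353):
  black solid: 353 × 1/4 = 88.25
  black white-spotted: 353 × 1/4 = 88.25
  brown solid: 353 × 1/4 = 88.25
  brown white-spotted: 353 × 1/4 = 88.25
χ² = Σ (O − E)² / E
  black solid: (69 − 88.25)² / 88.25 = 4.1990
  black white-spotted: (76 − 88.25)² / 88.25 = 1.7004
  brown solid: (132 − 88.25)² / 88.25 = 21.6891
  brown white-spotted: (76 − 88.25)² / 88.25 = 1.7004
χ² = 4.1990 + 1.7004 + 21.6891 + 1.7004 = 29.2889 ≈ 29.289
Degrees of freedom = 4 − 1 = 3; critical value at α = 0.05 is 7.815.
Since 29.289 > 7.815, we reject the null hypothesis — the data do not fit the 1:1:1:1 ratio.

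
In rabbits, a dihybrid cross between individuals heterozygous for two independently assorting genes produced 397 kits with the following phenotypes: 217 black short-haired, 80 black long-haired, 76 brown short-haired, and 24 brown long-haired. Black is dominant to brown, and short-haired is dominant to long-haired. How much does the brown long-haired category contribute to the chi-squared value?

0.027

A dihybrid F₂ with independent assortment and complete dominance at both loci gives a 9:3:3:1 phenotypic ratio.
Total ratio parts = 16. Expected numbers out of 397:
  black short-haired: 397 × 9/16 = 223.3125
  black long-haired: 397 × 3/16 = 74.4375
  brown short-haired: 397 × 3/16 = 74.4375
  brown long-haired: 397 × 1/16 = 24.8125
Contribution of brown long-haired: (24 − 24.8125)² / 24.8125 = 0.0266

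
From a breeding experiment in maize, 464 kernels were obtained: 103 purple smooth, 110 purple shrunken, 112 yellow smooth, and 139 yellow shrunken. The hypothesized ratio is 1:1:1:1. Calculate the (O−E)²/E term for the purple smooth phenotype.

1.457

Under the 1:1:1:1 hypothesis (Σ ratio = 4, N = 464):
  purple smooth: 464 × 1/4 = 116
  purple shrunken: 464 × 1/4 = 116
  yellow smooth: 464 × 1/4 = 116
  yellow shrunken: 464 × 1/4 = 116
Contribution of purple smooth: (103 − 116)² / 116 = 1.4569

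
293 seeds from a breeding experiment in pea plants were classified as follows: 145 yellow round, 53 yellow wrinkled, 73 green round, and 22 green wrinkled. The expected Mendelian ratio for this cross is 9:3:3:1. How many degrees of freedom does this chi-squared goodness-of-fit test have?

3

A goodness-of-fit test with 4 phenotype classes has df = 4 − 1 = 3.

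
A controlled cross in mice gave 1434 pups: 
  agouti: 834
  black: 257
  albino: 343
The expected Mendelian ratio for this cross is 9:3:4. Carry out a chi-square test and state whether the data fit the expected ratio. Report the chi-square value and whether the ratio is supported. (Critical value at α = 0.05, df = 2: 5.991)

2.124; consistent

Expected counts for N = 1434 under a 9:3:4 ratio (total parts = 16):
  agouti: 1434 × 9/16 = 806.625
  black: 1434 × 3/16 = 268.875
  albino: 1434 × 4/16 = 358.5
χ² = Σ (O − E)² / E
  agouti: (834 − 806.625)² / 806.625 = 0.9290
  black: (257 − 268.875)² / 268.875 = 0.5245
  albino: (343 − 358.5)² / 358.5 = 0.6702
χ² = 0.9290 + 0.5245 + 0.6702 = 2.1237 ≈ 2.124
Degrees of freedom = 3 − 1 = 2; critical value at α = 0.05 is 5.991.
Since 2.124 < 5.991, we fail to reject the null hypothesis — the data are consistent with the 9:3:4 ratio.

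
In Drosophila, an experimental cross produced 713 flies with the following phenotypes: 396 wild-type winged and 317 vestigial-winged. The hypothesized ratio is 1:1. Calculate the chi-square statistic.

8.753

Under the 1:1 hypothesis (Σ ratio = 2, N = 713):
  wild-type winged: 713 × 1/2 = 356.5
  vestigial-winged: 713 × 1/2 = 356.5
χ² = Σ (O − E)² / E
  wild-type winged: (396 − 356.5)² / 356.5 = 4.3766
  vestigial-winged: (317 − 356.5)² / 356.5 = 4.3766
χ² = 4.3766 + 4.3766 = 8.7532 ≈ 8.753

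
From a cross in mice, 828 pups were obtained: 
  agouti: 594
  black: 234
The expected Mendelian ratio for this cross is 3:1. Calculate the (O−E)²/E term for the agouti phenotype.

1.174

Total ratio parts = 4. Expected numbers out of 828:
  agouti: 828 × 3/4 = 621
  black: 828 × 1/4 = 207
Contribution of agouti: (594 − 621)² / 621 = 1.1739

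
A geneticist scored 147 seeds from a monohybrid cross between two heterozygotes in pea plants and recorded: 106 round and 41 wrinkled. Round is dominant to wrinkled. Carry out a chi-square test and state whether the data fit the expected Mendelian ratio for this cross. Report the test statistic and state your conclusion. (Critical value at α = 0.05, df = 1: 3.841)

0.655; consistent

For a monohybrid cross between heterozygotes with complete dominance, the expected phenotypic ratio is 3:1.
Under the 3:1 hypothesis (Σ ratio = 4, N = 147):
  round: 147 × 3/4 = 110.25
  wrinkled: 147 × 1/4 = 36.75
χ² = Σ (O − E)² / E
  round: (106 − 110.25)² / 110.25 = 0.1638
  wrinkled: (41 − 36.75)² / 36.75 = 0.4915
χ² = 0.1638 + 0.4915 = 0.6553 ≈ 0.655
Degrees of freedom = 2 − 1 = 1; critical value at α = 0.05 is 3.841.
Since 0.655 < 3.841, we fail to reject the null hypothesis — the data are consistent with the 3:1 ratio.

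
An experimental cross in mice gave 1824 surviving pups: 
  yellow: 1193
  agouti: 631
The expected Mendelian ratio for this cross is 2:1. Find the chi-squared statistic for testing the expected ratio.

Expected counts for N = 1824 under a 2:1 ratio (total parts = 3):
  yellow: 1824 × 2/3 = 1216
  agouti: 1824 × 1/3 = 608
χ² = Σ (O − E)² / E
  yellow: (1193 − 1216)² / 1216 = 0.4350
  agouti: (631 − 608)² / 608 = 0.8701
χ² = 0.4350 + 0.8701 = 1.3051 ≈ 1.305

1.305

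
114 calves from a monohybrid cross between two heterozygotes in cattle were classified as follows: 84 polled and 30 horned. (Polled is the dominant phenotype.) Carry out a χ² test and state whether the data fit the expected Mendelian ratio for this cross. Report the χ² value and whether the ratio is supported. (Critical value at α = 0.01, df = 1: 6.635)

0.105; consistent

For a monohybrid cross between heterozygotes with complete dominance, the expected phenotypic ratio is 3:1.
Total ratio parts = 4. Expected numbers out of 114:
  polled: 114 × 3/4 = 85.5
  horned: 114 × 1/4 = 28.5
χ² = Σ (O − E)² / E
  polled: (84 − 85.5)² / 85.5 = 0.0263
  horned: (30 − 28.5)² / 28.5 = 0.0789
χ² = 0.0263 + 0.0789 = 0.1052 ≈ 0.105
Degrees of freedom = 2 − 1 = 1; critical value at α = 0.01 is 6.635.
Since 0.105 < 6.635, we fail to reject the null hypothesis — the data are consistent with the 3:1 ratio.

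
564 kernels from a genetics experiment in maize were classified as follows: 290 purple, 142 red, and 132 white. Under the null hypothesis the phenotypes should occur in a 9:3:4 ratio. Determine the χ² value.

The 9:3:4 ratio has 16 parts, so with N = 564 the expected counts are:
  purple: 564 × 9/16 = 317.25
  red: 564 × 3/16 = 105.75
  white: 564 × 4/16 = 141
χ² = Σ (O − E)² / E
  purple: (290 − 317.25)² / 317.25 = 2.3406
  red: (142 − 105.75)² / 105.75 = 12.4261
  white: (132 − 141)² / 141 = 0.5745
χ² = 2.3406 + 12.4261 + 0.5745 = 15.3412 ≈ 15.341

15.341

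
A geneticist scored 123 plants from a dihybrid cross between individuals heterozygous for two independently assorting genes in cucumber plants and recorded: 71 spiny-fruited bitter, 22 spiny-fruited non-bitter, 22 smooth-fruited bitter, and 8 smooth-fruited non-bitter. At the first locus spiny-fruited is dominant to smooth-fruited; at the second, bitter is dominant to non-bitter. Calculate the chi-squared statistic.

A dihybrid F₂ with independent assortment and complete dominance at both loci gives a 9:3:3:1 phenotypic ratio.
Expected counts for N = 123 under a 9:3:3:1 ratio (total parts = 16):
  spiny-fruited bitter: 123 × 9/16 = 69.1875
  spiny-fruited non-bitter: 123 × 3/16 = 23.0625
  smooth-fruited bitter: 123 × 3/16 = 23.0625
  smooth-fruited non-bitter: 123 × 1/16 = 7.6875
χ² = Σ (O − E)² / E
  spiny-fruited bitter: (71 − 69.1875)² / 69.1875 = 0.0475
  spiny-fruited non-bitter: (22 − 23.0625)² / 23.0625 = 0.0489
  smooth-fruited bitter: (22 − 23.0625)² / 23.0625 = 0.0489
  smooth-fruited non-bitter: (8 − 7.6875)² / 7.6875 = 0.0127
χ² = 0.0475 + 0.0489 + 0.0489 + 0.0127 = 0.158

0.158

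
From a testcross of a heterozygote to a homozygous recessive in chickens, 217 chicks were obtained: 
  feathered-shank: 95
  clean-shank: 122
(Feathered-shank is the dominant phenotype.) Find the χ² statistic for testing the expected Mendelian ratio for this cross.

3.359

A testcross of a heterozygote (Aa × aa) gives a 1:1 phenotypic ratio.
Under the 1:1 hypothesis (Σ ratio = 2, N = 217):
  feathered-shank: 217 × 1/2 = 108.5
  clean-shank: 217 × 1/2 = 108.5
χ² = Σ (O − E)² / E
  feathered-shank: (95 − 108.5)² / 108.5 = 1.6797
  clean-shank: (122 − 108.5)² / 108.5 = 1.6797
χ² = 1.6797 + 1.6797 = 3.3594 ≈ 3.359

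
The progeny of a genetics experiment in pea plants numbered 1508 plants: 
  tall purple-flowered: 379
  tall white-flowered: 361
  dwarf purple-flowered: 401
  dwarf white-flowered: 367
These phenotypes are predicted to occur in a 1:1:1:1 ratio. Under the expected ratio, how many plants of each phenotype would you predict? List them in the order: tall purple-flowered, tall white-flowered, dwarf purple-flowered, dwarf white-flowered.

377, 377, 377, 377

The 1:1:1:1 ratio has 4 parts, so with N = 1508 the expected counts are:
  tall purple-flowered: 1508 × 1/4 = 377
  tall white-flowered: 1508 × 1/4 = 377
  dwarf purple-flowered: 1508 × 1/4 = 377
  dwarf white-flowered: 1508 × 1/4 = 377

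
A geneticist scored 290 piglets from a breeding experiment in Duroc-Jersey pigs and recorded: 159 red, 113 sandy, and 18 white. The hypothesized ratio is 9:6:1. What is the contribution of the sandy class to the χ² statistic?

Expected counts for N = 290 under a 9:6:1 ratio (total parts = 16):
  red: 290 × 9/16 = 163.125
  sandy: 290 × 6/16 = 108.75
  white: 290 × 1/16 = 18.125
Contribution of sandy: (113 − 108.75)² / 108.75 = 0.1661

0.166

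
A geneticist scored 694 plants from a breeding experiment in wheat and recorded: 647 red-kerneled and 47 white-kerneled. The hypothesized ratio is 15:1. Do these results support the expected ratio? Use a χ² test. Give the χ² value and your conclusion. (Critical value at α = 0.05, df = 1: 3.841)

0.323; consistent

Total ratio parts = 16. Expected numbers out of 694:
  red-kerneled: 694 × 15/16 = 650.625
  white-kerneled: 694 × 1/16 = 43.375
χ² = Σ (O − E)² / E
  red-kerneled: (647 − 650.625)² / 650.625 = 0.0202
  white-kerneled: (47 − 43.375)² / 43.375 = 0.3030
χ² = 0.0202 + 0.3030 = 0.3232 ≈ 0.323
Degrees of freedom = 2 − 1 = 1; critical value at α = 0.05 is 3.841.
Since 0.323 < 3.841, we fail to reject the null hypothesis — the data are consistent with the 15:1 ratio.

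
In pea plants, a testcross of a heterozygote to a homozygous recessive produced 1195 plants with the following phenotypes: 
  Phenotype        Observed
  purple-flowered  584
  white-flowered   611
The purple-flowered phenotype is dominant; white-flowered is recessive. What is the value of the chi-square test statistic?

A testcross of a heterozygote (Aa × aa) gives a 1:1 phenotypic ratio.
Total ratio parts = 2. Expected numbers out of 1195:
  purple-flowered: 1195 × 1/2 = 597.5
  white-flowered: 1195 × 1/2 = 597.5
χ² = Σ (O − E)² / E
  purple-flowered: (584 − 597.5)² / 597.5 = 0.3050
  white-flowered: (611 − 597.5)² / 597.5 = 0.3050
χ² = 0.3050 + 0.3050 = 0.610

0.610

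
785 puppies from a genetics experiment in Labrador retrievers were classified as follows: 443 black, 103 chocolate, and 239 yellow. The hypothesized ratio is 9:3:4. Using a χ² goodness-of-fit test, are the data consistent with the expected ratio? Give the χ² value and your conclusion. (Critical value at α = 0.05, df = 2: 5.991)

Expected counts for N = 785 under a 9:3:4 ratio (total parts = 16):
  black: 785 × 9/16 = 441.5625
  chocolate: 785 × 3/16 = 147.1875
  yellow: 785 × 4/16 = 196.25
χ² = Σ (O − E)² / E
  black: (443 − 441.5625)² / 441.5625 = 0.0047
  chocolate: (103 − 147.1875)² / 147.1875 = 13.2656
  yellow: (239 − 196.25)² / 196.25 = 9.3124
χ² = 0.0047 + 13.2656 + 9.3124 = 22.5827 ≈ 22.583
Degrees of freedom = 3 − 1 = 2; critical value at α = 0.05 is 5.991.
Since 22.583 > 5.991, we reject the null hypothesis — the data do not fit the 9:3:4 ratio.

22.583; not consistent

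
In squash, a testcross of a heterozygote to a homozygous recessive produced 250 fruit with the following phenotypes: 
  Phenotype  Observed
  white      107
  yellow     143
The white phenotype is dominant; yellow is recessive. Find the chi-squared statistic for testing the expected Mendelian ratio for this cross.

A testcross of a heterozygote (Aa × aa) gives a 1:1 phenotypic ratio.
Under the 1:1 hypothesis (Σ ratio = 2, N = 250):
  white: 250 × 1/2 = 125
  yellow: 250 × 1/2 = 125
χ² = Σ (O − E)² / E
  white: (107 − 125)² / 125 = 2.5920
  yellow: (143 − 125)² / 125 = 2.5920
χ² = 2.5920 + 2.5920 = 5.184

5.184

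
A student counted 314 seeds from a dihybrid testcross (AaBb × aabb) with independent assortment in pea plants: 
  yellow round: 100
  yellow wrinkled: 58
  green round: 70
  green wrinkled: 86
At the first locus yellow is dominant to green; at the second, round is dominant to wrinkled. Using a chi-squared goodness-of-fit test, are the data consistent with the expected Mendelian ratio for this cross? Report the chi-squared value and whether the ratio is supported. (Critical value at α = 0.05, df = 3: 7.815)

12.879; not consistent

A dihybrid testcross with independent assortment gives a 1:1:1:1 ratio.
Total ratio parts = 4. Expected numbers out of 314:
  yellow round: 314 × 1/4 = 78.5
  yellow wrinkled: 314 × 1/4 = 78.5
  green round: 314 × 1/4 = 78.5
  green wrinkled: 314 × 1/4 = 78.5
χ² = Σ (O − E)² / E
  yellow round: (100 − 78.5)² / 78.5 = 5.8885
  yellow wrinkled: (58 − 78.5)² / 78.5 = 5.3535
  green round: (70 − 78.5)² / 78.5 = 0.9204
  green wrinkled: (86 − 78.5)² / 78.5 = 0.7166
χ² = 5.8885 + 5.3535 + 0.9204 + 0.7166 = 12.879
Degrees of freedom = 4 − 1 = 3; critical value at α = 0.05 is 7.815.
Since 12.879 > 7.815, we reject the null hypothesis — the data do not fit the 1:1:1:1 ratio.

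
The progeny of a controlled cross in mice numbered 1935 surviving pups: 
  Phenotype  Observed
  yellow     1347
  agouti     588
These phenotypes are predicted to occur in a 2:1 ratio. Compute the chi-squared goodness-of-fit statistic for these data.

Total ratio parts = 3. Expected numbers out of 1935:
  yellow: 1935 × 2/3 = 1290
  agouti: 1935 × 1/3 = 645
χ² = Σ (O − E)² / E
  yellow: (1347 − 1290)² / 1290 = 2.5186
  agouti: (588 − 645)² / 645 = 5.0372
χ² = 2.5186 + 5.0372 = 7.5558 ≈ 7.556

7.556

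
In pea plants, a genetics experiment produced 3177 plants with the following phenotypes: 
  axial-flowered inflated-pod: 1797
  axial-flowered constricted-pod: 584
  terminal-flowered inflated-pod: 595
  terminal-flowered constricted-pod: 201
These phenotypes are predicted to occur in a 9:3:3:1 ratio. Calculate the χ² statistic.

0.315

Under the 9:3:3:1 hypothesis (Σ ratio = 16, N = 3177):
  axial-flowered inflated-pod: 3177 × 9/16 = 1787.0625
  axial-flowered constricted-pod: 3177 × 3/16 = 595.6875
  terminal-flowered inflated-pod: 3177 × 3/16 = 595.6875
  terminal-flowered constricted-pod: 3177 × 1/16 = 198.5625
χ² = Σ (O − E)² / E
  axial-flowered inflated-pod: (1797 − 1787.0625)² / 1787.0625 = 0.0553
  axial-flowered constricted-pod: (584 − 595.6875)² / 595.6875 = 0.2293
  terminal-flowered inflated-pod: (595 − 595.6875)² / 595.6875 = 0.0008
  terminal-flowered constricted-pod: (201 − 198.5625)² / 198.5625 = 0.0299
χ² = 0.0553 + 0.2293 + 0.0008 + 0.0299 = 0.3153 ≈ 0.315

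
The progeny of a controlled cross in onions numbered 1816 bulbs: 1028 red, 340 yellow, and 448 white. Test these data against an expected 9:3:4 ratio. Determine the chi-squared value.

0.121

The 9:3:4 ratio has 16 parts, so with N = 1816 the expected counts are:
  red: 1816 × 9/16 = 1021.5
  yellow: 1816 × 3/16 = 340.5
  white: 1816 × 4/16 = 454
χ² = Σ (O − E)² / E
  red: (1028 − 1021.5)² / 1021.5 = 0.0414
  yellow: (340 − 340.5)² / 340.5 = 0.0007
  white: (448 − 454)² / 454 = 0.0793
χ² = 0.0414 + 0.0007 + 0.0793 = 0.1214 ≈ 0.121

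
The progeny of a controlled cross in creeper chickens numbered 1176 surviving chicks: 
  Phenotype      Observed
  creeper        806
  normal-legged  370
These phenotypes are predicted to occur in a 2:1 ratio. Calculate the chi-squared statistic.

Expected counts for N = 1176 under a 2:1 ratio (total parts = 3):
  creeper: 1176 × 2/3 = 784
  normal-legged: 1176 × 1/3 = 392
χ² = Σ (O − E)² / E
  creeper: (806 − 784)² / 784 = 0.6173
  normal-legged: (370 − 392)² / 392 = 1.2347
χ² = 0.6173 + 1.2347 = 1.852

1.852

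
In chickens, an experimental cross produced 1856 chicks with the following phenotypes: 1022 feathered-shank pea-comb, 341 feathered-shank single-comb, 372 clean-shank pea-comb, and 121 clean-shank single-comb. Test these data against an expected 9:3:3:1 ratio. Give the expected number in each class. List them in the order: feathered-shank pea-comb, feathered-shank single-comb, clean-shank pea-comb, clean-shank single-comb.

1044, 348, 348, 116

The 9:3:3:1 ratio has 16 parts, so with N = 1856 the expected counts are:
  feathered-shank pea-comb: 1856 × 9/16 = 1044
  feathered-shank single-comb: 1856 × 3/16 = 348
  clean-shank pea-comb: 1856 × 3/16 = 348
  clean-shank single-comb: 1856 × 1/16 = 116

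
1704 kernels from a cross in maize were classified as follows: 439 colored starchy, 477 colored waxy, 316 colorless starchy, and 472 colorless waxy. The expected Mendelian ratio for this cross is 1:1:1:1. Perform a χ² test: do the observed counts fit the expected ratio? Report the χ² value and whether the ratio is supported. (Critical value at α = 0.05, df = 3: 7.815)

39.873; not consistent

Expected counts for N = 1704 under a 1:1:1:1 ratio (total parts = 4):
  colored starchy: 1704 × 1/4 = 426
  colored waxy: 1704 × 1/4 = 426
  colorless starchy: 1704 × 1/4 = 426
  colorless waxy: 1704 × 1/4 = 426
χ² = Σ (O − E)² / E
  colored starchy: (439 − 426)² / 426 = 0.3967
  colored waxy: (477 − 426)² / 426 = 6.1056
  colorless starchy: (316 − 426)² / 426 = 28.4038
  colorless waxy: (472 − 426)² / 426 = 4.9671
χ² = 0.3967 + 6.1056 + 28.4038 + 4.9671 = 39.8732 ≈ 39.873
Degrees of freedom = 4 − 1 = 3; critical value at α = 0.05 is 7.815.
Since 39.873 > 7.815, we reject the null hypothesis — the data do not fit the 1:1:1:1 ratio.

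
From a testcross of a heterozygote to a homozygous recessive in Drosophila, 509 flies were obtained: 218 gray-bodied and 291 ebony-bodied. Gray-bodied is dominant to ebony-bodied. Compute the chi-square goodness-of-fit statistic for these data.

A testcross of a heterozygote (Aa × aa) gives a 1:1 phenotypic ratio.
Under the 1:1 hypothesis (Σ ratio = 2, N = 509):
  gray-bodied: 509 × 1/2 = 254.5
  ebony-bodied: 509 × 1/2 = 254.5
χ² = Σ (O − E)² / E
  gray-bodied: (218 − 254.5)² / 254.5 = 5.2348
  ebony-bodied: (291 − 254.5)² / 254.5 = 5.2348
χ² = 5.2348 + 5.2348 = 10.4696 ≈ 10.470

10.470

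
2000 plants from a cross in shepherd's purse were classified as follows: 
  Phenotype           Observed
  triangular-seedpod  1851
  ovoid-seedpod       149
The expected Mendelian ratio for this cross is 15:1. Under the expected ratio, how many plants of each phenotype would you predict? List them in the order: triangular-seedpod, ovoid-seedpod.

1875, 125

Expected counts for N = 2000 under a 15:1 ratio (total parts = 16):
  triangular-seedpod: 2000 × 15/16 = 1875
  ovoid-seedpod: 2000 × 1/16 = 125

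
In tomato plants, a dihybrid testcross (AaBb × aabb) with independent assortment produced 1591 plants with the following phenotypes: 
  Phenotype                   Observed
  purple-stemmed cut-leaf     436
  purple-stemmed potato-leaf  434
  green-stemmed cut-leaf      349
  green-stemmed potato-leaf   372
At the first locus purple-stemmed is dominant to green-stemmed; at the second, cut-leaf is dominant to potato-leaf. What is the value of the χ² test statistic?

A dihybrid testcross with independent assortment gives a 1:1:1:1 ratio.
Under the 1:1:1:1 hypothesis (Σ ratio = 4, N = 1591):
  purple-stemmed cut-leaf: 1591 × 1/4 = 397.75
  purple-stemmed potato-leaf: 1591 × 1/4 = 397.75
  green-stemmed cut-leaf: 1591 × 1/4 = 397.75
  green-stemmed potato-leaf: 1591 × 1/4 = 397.75
χ² = Σ (O − E)² / E
  purple-stemmed cut-leaf: (436 − 397.75)² / 397.75 = 3.6783
  purple-stemmed potato-leaf: (434 − 397.75)² / 397.75 = 3.3037
  green-stemmed cut-leaf: (349 − 397.75)² / 397.75 = 5.9750
  green-stemmed potato-leaf: (372 − 397.75)² / 397.75 = 1.6670
χ² = 3.6783 + 3.3037 + 5.9750 + 1.6670 = 14.624

14.624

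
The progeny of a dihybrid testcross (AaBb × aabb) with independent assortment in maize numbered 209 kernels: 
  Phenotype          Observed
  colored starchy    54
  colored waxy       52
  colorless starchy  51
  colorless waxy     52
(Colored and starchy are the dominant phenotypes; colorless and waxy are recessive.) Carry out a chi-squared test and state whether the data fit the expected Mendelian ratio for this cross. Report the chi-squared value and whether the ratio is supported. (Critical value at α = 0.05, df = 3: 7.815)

A dihybrid testcross with independent assortment gives a 1:1:1:1 ratio.
Total ratio parts = 4. Expected numbers out of 209:
  colored starchy: 209 × 1/4 = 52.25
  colored waxy: 209 × 1/4 = 52.25
  colorless starchy: 209 × 1/4 = 52.25
  colorless waxy: 209 × 1/4 = 52.25
χ² = Σ (O − E)² / E
  colored starchy: (54 − 52.25)² / 52.25 = 0.0586
  colored waxy: (52 − 52.25)² / 52.25 = 0.0012
  colorless starchy: (51 − 52.25)² / 52.25 = 0.0299
  colorless waxy: (52 − 52.25)² / 52.25 = 0.0012
χ² = 0.0586 + 0.0012 + 0.0299 + 0.0012 = 0.0909 ≈ 0.091
Degrees of freedom = 4 − 1 = 3; critical value at α = 0.05 is 7.815.
Since 0.091 < 7.815, we fail to reject the null hypothesis — the data are consistent with the 1:1:1:1 ratio.

0.091; consistent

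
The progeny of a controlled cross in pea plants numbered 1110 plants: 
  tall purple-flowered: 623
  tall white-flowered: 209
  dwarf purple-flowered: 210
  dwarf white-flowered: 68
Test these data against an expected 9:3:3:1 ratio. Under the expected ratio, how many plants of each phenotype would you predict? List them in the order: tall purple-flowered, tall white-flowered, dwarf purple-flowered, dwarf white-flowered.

624.375, 208.125, 208.125, 69.375

Total ratio parts = 16. Expected numbers out of 1110:
  tall purple-flowered: 1110 × 9/16 = 624.375
  tall white-flowered: 1110 × 3/16 = 208.125
  dwarf purple-flowered: 1110 × 3/16 = 208.125
  dwarf white-flowered: 1110 × 1/16 = 69.375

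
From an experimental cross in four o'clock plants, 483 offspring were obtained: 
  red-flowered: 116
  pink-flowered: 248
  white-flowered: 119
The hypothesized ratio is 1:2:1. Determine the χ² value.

0.387

Under the 1:2:1 hypothesis (Σ ratio = 4, N = 483):
  red-flowered: 483 × 1/4 = 120.75
  pink-flowered: 483 × 2/4 = 241.5
  white-flowered: 483 × 1/4 = 120.75
χ² = Σ (O − E)² / E
  red-flowered: (116 − 120.75)² / 120.75 = 0.1869
  pink-flowered: (248 − 241.5)² / 241.5 = 0.1749
  white-flowered: (119 − 120.75)² / 120.75 = 0.0254
χ² = 0.1869 + 0.1749 + 0.0254 = 0.3872 ≈ 0.387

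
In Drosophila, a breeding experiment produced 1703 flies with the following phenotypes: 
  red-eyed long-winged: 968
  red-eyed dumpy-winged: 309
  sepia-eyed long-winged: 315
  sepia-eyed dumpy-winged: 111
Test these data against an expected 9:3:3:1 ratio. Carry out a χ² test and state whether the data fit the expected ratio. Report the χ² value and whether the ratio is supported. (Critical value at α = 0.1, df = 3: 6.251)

0.693; consistent

Total ratio parts = 16. Expected numbers out of 1703:
  red-eyed long-winged: 1703 × 9/16 = 957.9375
  red-eyed dumpy-winged: 1703 × 3/16 = 319.3125
  sepia-eyed long-winged: 1703 × 3/16 = 319.3125
  sepia-eyed dumpy-winged: 1703 × 1/16 = 106.4375
χ² = Σ (O − E)² / E
  red-eyed long-winged: (968 − 957.9375)² / 957.9375 = 0.1057
  red-eyed dumpy-winged: (309 − 319.3125)² / 319.3125 = 0.3331
  sepia-eyed long-winged: (315 − 319.3125)² / 319.3125 = 0.0582
  sepia-eyed dumpy-winged: (111 − 106.4375)² / 106.4375 = 0.1956
χ² = 0.1057 + 0.3331 + 0.0582 + 0.1956 = 0.6926 ≈ 0.693
Degrees of freedom = 4 − 1 = 3; critical value at α = 0.1 is 6.251.
Since 0.693 < 6.251, we fail to reject the null hypothesis — the data are consistent with the 9:3:3:1 ratio.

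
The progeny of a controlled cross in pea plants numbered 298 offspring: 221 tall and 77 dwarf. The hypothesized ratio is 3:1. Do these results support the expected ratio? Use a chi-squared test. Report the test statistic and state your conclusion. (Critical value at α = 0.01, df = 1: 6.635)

The 3:1 ratio has 4 parts, so with N = 298 the expected counts are:
  tall: 298 × 3/4 = 223.5
  dwarf: 298 × 1/4 = 74.5
χ² = Σ (O − E)² / E
  tall: (221 − 223.5)² / 223.5 = 0.0280
  dwarf: (77 − 74.5)² / 74.5 = 0.0839
χ² = 0.0280 + 0.0839 = 0.1119 ≈ 0.112
Degrees of freedom = 2 − 1 = 1; critical value at α = 0.01 is 6.635.
Since 0.112 < 6.635, we fail to reject the null hypothesis — the data are consistent with the 3:1 ratio.

0.112; consistent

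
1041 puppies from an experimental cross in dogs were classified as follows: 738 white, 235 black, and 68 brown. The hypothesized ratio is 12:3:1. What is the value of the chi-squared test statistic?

Expected counts for N = 1041 under a 12:3:1 ratio (total parts = 16):
  white: 1041 × 12/16 = 780.75
  black: 1041 × 3/16 = 195.1875
  brown: 1041 × 1/16 = 65.0625
χ² = Σ (O − E)² / E
  white: (738 − 780.75)² / 780.75 = 2.3408
  black: (235 − 195.1875)² / 195.1875 = 8.1206
  brown: (68 − 65.0625)² / 65.0625 = 0.1326
χ² = 2.3408 + 8.1206 + 0.1326 = 10.594

10.594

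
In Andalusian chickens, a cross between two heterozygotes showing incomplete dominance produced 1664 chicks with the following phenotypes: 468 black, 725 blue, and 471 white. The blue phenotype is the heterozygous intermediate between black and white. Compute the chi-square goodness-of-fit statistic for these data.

27.532

With incomplete dominance, a heterozygote × heterozygote cross gives a 1:2:1 phenotypic ratio.
The 1:2:1 ratio has 4 parts, so with N = 1664 the expected counts are:
  black: 1664 × 1/4 = 416
  blue: 1664 × 2/4 = 832
  white: 1664 × 1/4 = 416
χ² = Σ (O − E)² / E
  black: (468 − 416)² / 416 = 6.5000
  blue: (725 − 832)² / 832 = 13.7608
  white: (471 − 416)² / 416 = 7.2716
χ² = 6.5000 + 13.7608 + 7.2716 = 27.5324 ≈ 27.532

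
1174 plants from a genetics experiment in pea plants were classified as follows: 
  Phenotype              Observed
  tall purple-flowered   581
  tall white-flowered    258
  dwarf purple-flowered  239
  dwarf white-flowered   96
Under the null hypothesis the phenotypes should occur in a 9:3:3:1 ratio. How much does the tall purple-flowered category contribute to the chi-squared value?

9.541

Total ratio parts = 16. Expected numbers out of 1174:
  tall purple-flowered: 1174 × 9/16 = 660.375
  tall white-flowered: 1174 × 3/16 = 220.125
  dwarf purple-flowered: 1174 × 3/16 = 220.125
  dwarf white-flowered: 1174 × 1/16 = 73.375
Contribution of tall purple-flowered: (581 − 660.375)² / 660.375 = 9.5406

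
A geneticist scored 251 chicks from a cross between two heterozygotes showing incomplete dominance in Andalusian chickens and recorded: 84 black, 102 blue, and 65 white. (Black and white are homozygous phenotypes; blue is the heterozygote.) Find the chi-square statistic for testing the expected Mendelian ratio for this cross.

11.677

With incomplete dominance, a heterozygote × heterozygote cross gives a 1:2:1 phenotypic ratio.
Under the 1:2:1 hypothesis (Σ ratio = 4, N = 251):
  black: 251 × 1/4 = 62.75
  blue: 251 × 2/4 = 125.5
  white: 251 × 1/4 = 62.75
χ² = Σ (O − E)² / E
  black: (84 − 62.75)² / 62.75 = 7.1962
  blue: (102 − 125.5)² / 125.5 = 4.4004
  white: (65 − 62.75)² / 62.75 = 0.0807
χ² = 7.1962 + 4.4004 + 0.0807 = 11.6773 ≈ 11.677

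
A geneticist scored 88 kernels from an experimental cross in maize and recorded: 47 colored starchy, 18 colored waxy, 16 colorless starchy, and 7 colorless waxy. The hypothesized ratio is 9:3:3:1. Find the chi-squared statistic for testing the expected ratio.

0.687

The 9:3:3:1 ratio has 16 parts, so with N = 88 the expected counts are:
  colored starchy: 88 × 9/16 = 49.5
  colored waxy: 88 × 3/16 = 16.5
  colorless starchy: 88 × 3/16 = 16.5
  colorless waxy: 88 × 1/16 = 5.5
χ² = Σ (O − E)² / E
  colored starchy: (47 − 49.5)² / 49.5 = 0.1263
  colored waxy: (18 − 16.5)² / 16.5 = 0.1364
  colorless starchy: (16 − 16.5)² / 16.5 = 0.0152
  colorless waxy: (7 − 5.5)² / 5.5 = 0.4091
χ² = 0.1263 + 0.1364 + 0.0152 + 0.4091 = 0.687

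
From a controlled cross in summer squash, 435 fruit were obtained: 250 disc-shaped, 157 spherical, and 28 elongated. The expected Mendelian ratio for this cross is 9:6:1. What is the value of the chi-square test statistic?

Expected counts for N = 435 under a 9:6:1 ratio (total parts = 16):
  disc-shaped: 435 × 9/16 = 244.6875
  spherical: 435 × 6/16 = 163.125
  elongated: 435 × 1/16 = 27.1875
χ² = Σ (O − E)² / E
  disc-shaped: (250 − 244.6875)² / 244.6875 = 0.1153
  spherical: (157 − 163.125)² / 163.125 = 0.2300
  elongated: (28 − 27.1875)² / 27.1875 = 0.0243
χ² = 0.1153 + 0.2300 + 0.0243 = 0.3696 ≈ 0.370

0.370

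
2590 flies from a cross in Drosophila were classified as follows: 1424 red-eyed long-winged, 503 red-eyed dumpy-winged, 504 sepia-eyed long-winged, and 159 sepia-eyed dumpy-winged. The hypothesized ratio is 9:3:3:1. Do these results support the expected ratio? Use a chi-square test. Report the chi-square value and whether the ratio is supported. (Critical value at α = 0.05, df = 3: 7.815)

Total ratio parts = 16. Expected numbers out of 2590:
  red-eyed long-winged: 2590 × 9/16 = 1456.875
  red-eyed dumpy-winged: 2590 × 3/16 = 485.625
  sepia-eyed long-winged: 2590 × 3/16 = 485.625
  sepia-eyed dumpy-winged: 2590 × 1/16 = 161.875
χ² = Σ (O − E)² / E
  red-eyed long-winged: (1424 − 1456.875)² / 1456.875 = 0.7418
  red-eyed dumpy-winged: (503 − 485.625)² / 485.625 = 0.6217
  sepia-eyed long-winged: (504 − 485.625)² / 485.625 = 0.6953
  sepia-eyed dumpy-winged: (159 − 161.875)² / 161.875 = 0.0511
χ² = 0.7418 + 0.6217 + 0.6953 + 0.0511 = 2.1099 ≈ 2.110
Degrees of freedom = 4 − 1 = 3; critical value at α = 0.05 is 7.815.
Since 2.110 < 7.815, we fail to reject the null hypothesis — the data are consistent with the 9:3:3:1 ratio.

2.110; consistent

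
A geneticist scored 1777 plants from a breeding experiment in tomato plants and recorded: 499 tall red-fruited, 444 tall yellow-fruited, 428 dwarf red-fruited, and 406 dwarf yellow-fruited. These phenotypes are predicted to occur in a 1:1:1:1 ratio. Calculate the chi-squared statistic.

10.635

Under the 1:1:1:1 hypothesis (Σ ratio = 4, N = 1777):
  tall red-fruited: 1777 × 1/4 = 444.25
  tall yellow-fruited: 1777 × 1/4 = 444.25
  dwarf red-fruited: 1777 × 1/4 = 444.25
  dwarf yellow-fruited: 1777 × 1/4 = 444.25
χ² = Σ (O − E)² / E
  tall red-fruited: (499 − 444.25)² / 444.25 = 6.7475
  tall yellow-fruited: (444 − 444.25)² / 444.25 = 0.0001
  dwarf red-fruited: (428 − 444.25)² / 444.25 = 0.5944
  dwarf yellow-fruited: (406 − 444.25)² / 444.25 = 3.2933
χ² = 6.7475 + 0.0001 + 0.5944 + 3.2933 = 10.6353 ≈ 10.635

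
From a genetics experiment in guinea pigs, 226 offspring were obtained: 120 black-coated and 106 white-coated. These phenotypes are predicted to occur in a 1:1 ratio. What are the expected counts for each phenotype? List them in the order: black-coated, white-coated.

113, 113

Expected counts for N = 226 under a 1:1 ratio (total parts = 2):
  black-coated: 226 × 1/2 = 113
  white-coated: 226 × 1/2 = 113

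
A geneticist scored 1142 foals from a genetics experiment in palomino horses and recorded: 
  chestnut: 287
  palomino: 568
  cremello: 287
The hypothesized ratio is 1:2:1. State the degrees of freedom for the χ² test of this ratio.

2

A goodness-of-fit test with 3 phenotype classes has df = 3 − 1 = 2.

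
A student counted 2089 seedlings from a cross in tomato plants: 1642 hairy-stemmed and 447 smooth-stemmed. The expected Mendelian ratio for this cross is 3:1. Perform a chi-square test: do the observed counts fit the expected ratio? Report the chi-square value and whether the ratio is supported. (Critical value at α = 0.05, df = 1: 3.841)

Expected counts for N = 2089 under a 3:1 ratio (total parts = 4):
  hairy-stemmed: 2089 × 3/4 = 1566.75
  smooth-stemmed: 2089 × 1/4 = 522.25
χ² = Σ (O − E)² / E
  hairy-stemmed: (1642 − 1566.75)² / 1566.75 = 3.6142
  smooth-stemmed: (447 − 522.25)² / 522.25 = 10.8426
χ² = 3.6142 + 10.8426 = 14.4568 ≈ 14.457
Degrees of freedom = 2 − 1 = 1; critical value at α = 0.05 is 3.841.
Since 14.457 > 3.841, we reject the null hypothesis — the data do not fit the 3:1 ratio.

14.457; not consistent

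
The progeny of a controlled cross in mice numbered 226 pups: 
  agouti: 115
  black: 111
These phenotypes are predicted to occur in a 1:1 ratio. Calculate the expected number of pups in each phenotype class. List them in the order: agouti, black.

Under the 1:1 hypothesis (Σ ratio = 2, N = 226):
  agouti: 226 × 1/2 = 113
  black: 226 × 1/2 = 113

113, 113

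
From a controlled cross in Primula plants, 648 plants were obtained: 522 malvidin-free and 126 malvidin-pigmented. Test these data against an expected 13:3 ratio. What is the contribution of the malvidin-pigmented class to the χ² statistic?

0.167

Expected counts for N = 648 under a 13:3 ratio (total parts = 16):
  malvidin-free: 648 × 13/16 = 526.5
  malvidin-pigmented: 648 × 3/16 = 121.5
Contribution of malvidin-pigmented: (126 − 121.5)² / 121.5 = 0.1667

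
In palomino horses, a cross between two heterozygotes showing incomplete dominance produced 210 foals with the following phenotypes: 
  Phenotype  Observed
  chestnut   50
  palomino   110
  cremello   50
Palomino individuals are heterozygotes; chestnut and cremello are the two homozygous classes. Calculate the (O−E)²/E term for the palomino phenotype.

With incomplete dominance, a heterozygote × heterozygote cross gives a 1:2:1 phenotypic ratio.
Under the 1:2:1 hypothesis (Σ ratio = 4, N = 210):
  chestnut: 210 × 1/4 = 52.5
  palomino: 210 × 2/4 = 105
  cremello: 210 × 1/4 = 52.5
Contribution of palomino: (110 − 105)² / 105 = 0.2381

0.238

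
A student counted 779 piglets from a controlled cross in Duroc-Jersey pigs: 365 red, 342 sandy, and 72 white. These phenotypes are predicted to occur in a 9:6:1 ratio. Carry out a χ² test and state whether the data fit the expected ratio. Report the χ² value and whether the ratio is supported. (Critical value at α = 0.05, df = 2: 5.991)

Expected counts for N = 779 under a 9:6:1 ratio (total parts = 16):
  red: 779 × 9/16 = 438.1875
  sandy: 779 × 6/16 = 292.125
  white: 779 × 1/16 = 48.6875
χ² = Σ (O − E)² / E
  red: (365 − 438.1875)² / 438.1875 = 12.2240
  sandy: (342 − 292.125)² / 292.125 = 8.5152
  white: (72 − 48.6875)² / 48.6875 = 11.1625
χ² = 12.2240 + 8.5152 + 11.1625 = 31.9017 ≈ 31.902
Degrees of freedom = 3 − 1 = 2; critical value at α = 0.05 is 5.991.
Since 31.902 > 5.991, we reject the null hypothesis — the data do not fit the 9:6:1 ratio.

31.902; not consistent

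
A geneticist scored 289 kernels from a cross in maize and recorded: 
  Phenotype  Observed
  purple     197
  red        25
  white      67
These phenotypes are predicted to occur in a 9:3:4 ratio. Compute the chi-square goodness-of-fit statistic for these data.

The 9:3:4 ratio has 16 parts, so with N = 289 the expected counts are:
  purple: 289 × 9/16 = 162.5625
  red: 289 × 3/16 = 54.1875
  white: 289 × 4/16 = 72.25
χ² = Σ (O − E)² / E
  purple: (197 − 162.5625)² / 162.5625 = 7.2953
  red: (25 − 54.1875)² / 54.1875 = 15.7215
  white: (67 − 72.25)² / 72.25 = 0.3815
χ² = 7.2953 + 15.7215 + 0.3815 = 23.3983 ≈ 23.398

23.398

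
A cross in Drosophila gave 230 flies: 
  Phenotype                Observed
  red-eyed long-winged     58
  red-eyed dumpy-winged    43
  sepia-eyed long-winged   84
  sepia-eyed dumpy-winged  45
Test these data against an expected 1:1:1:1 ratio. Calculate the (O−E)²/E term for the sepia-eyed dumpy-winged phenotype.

2.717

The 1:1:1:1 ratio has 4 parts, so with N = 230 the expected counts are:
  red-eyed long-winged: 230 × 1/4 = 57.5
  red-eyed dumpy-winged: 230 × 1/4 = 57.5
  sepia-eyed long-winged: 230 × 1/4 = 57.5
  sepia-eyed dumpy-winged: 230 × 1/4 = 57.5
Contribution of sepia-eyed dumpy-winged: (45 − 57.5)² / 57.5 = 2.7174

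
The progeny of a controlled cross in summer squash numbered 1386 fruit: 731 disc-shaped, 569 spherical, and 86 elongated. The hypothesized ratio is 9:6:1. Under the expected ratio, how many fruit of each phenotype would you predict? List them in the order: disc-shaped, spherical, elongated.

779.625, 519.75, 86.625

Under the 9:6:1 hypothesis (Σ ratio = 16, N = 1386):
  disc-shaped: 1386 × 9/16 = 779.625
  spherical: 1386 × 6/16 = 519.75
  elongated: 1386 × 1/16 = 86.625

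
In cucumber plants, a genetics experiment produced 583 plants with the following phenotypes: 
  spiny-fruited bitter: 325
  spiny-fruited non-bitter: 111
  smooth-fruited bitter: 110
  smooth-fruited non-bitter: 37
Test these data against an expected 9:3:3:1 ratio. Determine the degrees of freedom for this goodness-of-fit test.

3

A goodness-of-fit test with 4 phenotype classes has df = 4 − 1 = 3.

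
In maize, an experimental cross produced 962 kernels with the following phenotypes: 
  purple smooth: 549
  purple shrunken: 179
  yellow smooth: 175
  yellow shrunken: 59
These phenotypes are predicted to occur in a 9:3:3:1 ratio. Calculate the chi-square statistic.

Under the 9:3:3:1 hypothesis (Σ ratio = 16, N = 962):
  purple smooth: 962 × 9/16 = 541.125
  purple shrunken: 962 × 3/16 = 180.375
  yellow smooth: 962 × 3/16 = 180.375
  yellow shrunken: 962 × 1/16 = 60.125
χ² = Σ (O − E)² / E
  purple smooth: (549 − 541.125)² / 541.125 = 0.1146
  purple shrunken: (179 − 180.375)² / 180.375 = 0.0105
  yellow smooth: (175 − 180.375)² / 180.375 = 0.1602
  yellow shrunken: (59 − 60.125)² / 60.125 = 0.0210
χ² = 0.1146 + 0.0105 + 0.1602 + 0.0210 = 0.3063 ≈ 0.306

0.306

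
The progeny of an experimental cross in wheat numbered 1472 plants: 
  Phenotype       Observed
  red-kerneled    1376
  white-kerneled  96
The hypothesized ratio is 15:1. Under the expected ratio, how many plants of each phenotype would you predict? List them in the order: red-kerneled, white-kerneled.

The 15:1 ratio has 16 parts, so with N = 1472 the expected counts are:
  red-kerneled: 1472 × 15/16 = 1380
  white-kerneled: 1472 × 1/16 = 92

1380, 92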